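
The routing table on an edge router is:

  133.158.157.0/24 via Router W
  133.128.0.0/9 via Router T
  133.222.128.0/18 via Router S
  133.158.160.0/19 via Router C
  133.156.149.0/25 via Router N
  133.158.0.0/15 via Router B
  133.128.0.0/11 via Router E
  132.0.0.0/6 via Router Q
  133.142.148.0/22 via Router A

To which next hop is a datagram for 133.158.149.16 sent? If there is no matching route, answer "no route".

Routes whose prefix contains 133.158.149.16:
  132.0.0.0/6 (132.0.0.0 - 135.255.255.255) -> Router Q
  133.128.0.0/9 (133.128.0.0 - 133.255.255.255) -> Router T
  133.128.0.0/11 (133.128.0.0 - 133.159.255.255) -> Router E
  133.158.0.0/15 (133.158.0.0 - 133.159.255.255) -> Router B
More-specific entries that do NOT match:
  133.156.149.0/25 (133.156.149.0 - 133.156.149.127) does not contain 133.158.149.16
  133.158.157.0/24 (133.158.157.0 - 133.158.157.255) does not contain 133.158.149.16
  133.142.148.0/22 (133.142.148.0 - 133.142.151.255) does not contain 133.158.149.16
  133.158.160.0/19 (133.158.160.0 - 133.158.191.255) does not contain 133.158.149.16
  133.222.128.0/18 (133.222.128.0 - 133.222.191.255) does not contain 133.158.149.16
Longest matching prefix is /15 -> next hop Router B.

Router B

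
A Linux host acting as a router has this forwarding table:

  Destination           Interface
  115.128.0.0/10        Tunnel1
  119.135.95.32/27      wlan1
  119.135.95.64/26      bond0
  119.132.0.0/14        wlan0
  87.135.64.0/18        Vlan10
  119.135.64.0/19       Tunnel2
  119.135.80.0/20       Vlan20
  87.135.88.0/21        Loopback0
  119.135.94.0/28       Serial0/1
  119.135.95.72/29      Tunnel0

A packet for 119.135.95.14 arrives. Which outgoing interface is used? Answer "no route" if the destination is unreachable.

Routes whose prefix contains 119.135.95.14:
  119.132.0.0/14 (119.132.0.0 - 119.135.255.255) -> wlan0
  119.135.64.0/19 (119.135.64.0 - 119.135.95.255) -> Tunnel2
  119.135.80.0/20 (119.135.80.0 - 119.135.95.255) -> Vlan20
More-specific entries that do NOT match:
  119.135.95.72/29 (119.135.95.72 - 119.135.95.79) does not contain 119.135.95.14
  119.135.94.0/28 (119.135.94.0 - 119.135.94.15) does not contain 119.135.95.14
  119.135.95.32/27 (119.135.95.32 - 119.135.95.63) does not contain 119.135.95.14
  119.135.95.64/26 (119.135.95.64 - 119.135.95.127) does not contain 119.135.95.14
  87.135.88.0/21 (87.135.88.0 - 87.135.95.255) does not contain 119.135.95.14
Longest matching prefix is /20 -> interface Vlan20.

Vlan20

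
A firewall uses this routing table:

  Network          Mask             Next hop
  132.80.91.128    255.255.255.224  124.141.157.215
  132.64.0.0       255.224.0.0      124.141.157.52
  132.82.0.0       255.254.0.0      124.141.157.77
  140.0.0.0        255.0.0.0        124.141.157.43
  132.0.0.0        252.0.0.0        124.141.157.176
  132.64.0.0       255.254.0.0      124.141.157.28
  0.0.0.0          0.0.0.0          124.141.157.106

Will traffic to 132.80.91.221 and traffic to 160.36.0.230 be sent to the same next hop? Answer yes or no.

no

132.80.91.221: longest match 132.64.0.0/11 -> 124.141.157.52
160.36.0.230: longest match 0.0.0.0/0 -> 124.141.157.106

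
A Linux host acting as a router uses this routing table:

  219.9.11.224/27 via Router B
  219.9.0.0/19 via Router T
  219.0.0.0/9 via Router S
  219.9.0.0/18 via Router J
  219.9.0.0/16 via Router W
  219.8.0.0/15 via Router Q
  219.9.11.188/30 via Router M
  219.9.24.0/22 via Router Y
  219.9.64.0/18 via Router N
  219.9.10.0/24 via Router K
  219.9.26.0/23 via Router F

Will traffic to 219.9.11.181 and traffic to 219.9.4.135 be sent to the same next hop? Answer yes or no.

yes

219.9.11.181: longest match 219.9.0.0/19 -> Router T
219.9.4.135: longest match 219.9.0.0/19 -> Router T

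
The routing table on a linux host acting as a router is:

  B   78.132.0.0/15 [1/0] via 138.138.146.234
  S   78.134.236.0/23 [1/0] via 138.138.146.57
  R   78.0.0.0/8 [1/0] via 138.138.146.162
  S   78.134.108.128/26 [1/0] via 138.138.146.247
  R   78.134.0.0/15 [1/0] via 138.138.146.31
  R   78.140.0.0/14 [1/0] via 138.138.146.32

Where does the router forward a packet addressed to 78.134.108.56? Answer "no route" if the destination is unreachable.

138.138.146.31

Routes whose prefix contains 78.134.108.56:
  78.0.0.0/8 (78.0.0.0 - 78.255.255.255) -> 138.138.146.162
  78.134.0.0/15 (78.134.0.0 - 78.135.255.255) -> 138.138.146.31
More-specific entries that do NOT match:
  78.134.108.128/26 (78.134.108.128 - 78.134.108.191) does not contain 78.134.108.56
  78.134.236.0/23 (78.134.236.0 - 78.134.237.255) does not contain 78.134.108.56
Longest matching prefix is /15 -> next hop 138.138.146.31.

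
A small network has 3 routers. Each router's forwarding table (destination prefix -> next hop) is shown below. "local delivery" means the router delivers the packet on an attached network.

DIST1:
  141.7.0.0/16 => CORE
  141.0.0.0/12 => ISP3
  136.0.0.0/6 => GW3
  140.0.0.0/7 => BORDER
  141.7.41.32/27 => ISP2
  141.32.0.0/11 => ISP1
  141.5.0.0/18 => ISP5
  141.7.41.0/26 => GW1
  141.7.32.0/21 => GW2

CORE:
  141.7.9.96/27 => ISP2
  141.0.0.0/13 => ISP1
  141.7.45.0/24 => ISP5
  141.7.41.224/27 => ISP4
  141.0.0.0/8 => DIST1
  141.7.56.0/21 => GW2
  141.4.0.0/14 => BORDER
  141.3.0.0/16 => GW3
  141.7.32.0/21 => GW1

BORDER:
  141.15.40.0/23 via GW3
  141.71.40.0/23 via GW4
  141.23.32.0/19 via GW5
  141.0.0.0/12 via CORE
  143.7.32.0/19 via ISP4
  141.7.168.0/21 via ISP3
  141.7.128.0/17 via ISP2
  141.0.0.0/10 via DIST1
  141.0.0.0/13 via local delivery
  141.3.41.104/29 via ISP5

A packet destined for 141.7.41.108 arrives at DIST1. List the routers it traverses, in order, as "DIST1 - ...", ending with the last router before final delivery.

DIST1 - CORE - BORDER

At DIST1: longest match for 141.7.41.108 is 141.7.0.0/16 -> CORE
At CORE: longest match for 141.7.41.108 is 141.4.0.0/14 -> BORDER
At BORDER: longest match for 141.7.41.108 is 141.0.0.0/13 -> local delivery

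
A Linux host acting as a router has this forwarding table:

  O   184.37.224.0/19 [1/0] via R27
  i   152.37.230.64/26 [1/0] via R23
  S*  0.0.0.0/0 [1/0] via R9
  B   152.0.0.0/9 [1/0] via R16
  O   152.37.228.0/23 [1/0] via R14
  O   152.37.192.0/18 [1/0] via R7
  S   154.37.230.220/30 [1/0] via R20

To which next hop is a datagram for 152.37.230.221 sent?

R7

Routes whose prefix contains 152.37.230.221:
  0.0.0.0/0 (default, matches everything) -> R9
  152.0.0.0/9 (152.0.0.0 - 152.127.255.255) -> R16
  152.37.192.0/18 (152.37.192.0 - 152.37.255.255) -> R7
More-specific entries that do NOT match:
  154.37.230.220/30 (154.37.230.220 - 154.37.230.223) does not contain 152.37.230.221
  152.37.230.64/26 (152.37.230.64 - 152.37.230.127) does not contain 152.37.230.221
  152.37.228.0/23 (152.37.228.0 - 152.37.229.255) does not contain 152.37.230.221
  184.37.224.0/19 (184.37.224.0 - 184.37.255.255) does not contain 152.37.230.221
Longest matching prefix is /18 -> next hop R7.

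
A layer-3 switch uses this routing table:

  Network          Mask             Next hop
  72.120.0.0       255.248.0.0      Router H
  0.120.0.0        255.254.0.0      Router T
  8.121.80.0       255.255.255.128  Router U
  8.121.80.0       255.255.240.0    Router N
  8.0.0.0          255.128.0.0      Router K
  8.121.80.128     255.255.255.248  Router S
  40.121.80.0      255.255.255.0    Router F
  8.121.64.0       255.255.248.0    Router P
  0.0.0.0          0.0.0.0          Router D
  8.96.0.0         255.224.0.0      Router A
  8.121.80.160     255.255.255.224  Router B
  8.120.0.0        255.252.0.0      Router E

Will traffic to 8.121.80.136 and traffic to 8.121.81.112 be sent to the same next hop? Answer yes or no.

yes

8.121.80.136: longest match 8.121.80.0/20 -> Router N
8.121.81.112: longest match 8.121.80.0/20 -> Router N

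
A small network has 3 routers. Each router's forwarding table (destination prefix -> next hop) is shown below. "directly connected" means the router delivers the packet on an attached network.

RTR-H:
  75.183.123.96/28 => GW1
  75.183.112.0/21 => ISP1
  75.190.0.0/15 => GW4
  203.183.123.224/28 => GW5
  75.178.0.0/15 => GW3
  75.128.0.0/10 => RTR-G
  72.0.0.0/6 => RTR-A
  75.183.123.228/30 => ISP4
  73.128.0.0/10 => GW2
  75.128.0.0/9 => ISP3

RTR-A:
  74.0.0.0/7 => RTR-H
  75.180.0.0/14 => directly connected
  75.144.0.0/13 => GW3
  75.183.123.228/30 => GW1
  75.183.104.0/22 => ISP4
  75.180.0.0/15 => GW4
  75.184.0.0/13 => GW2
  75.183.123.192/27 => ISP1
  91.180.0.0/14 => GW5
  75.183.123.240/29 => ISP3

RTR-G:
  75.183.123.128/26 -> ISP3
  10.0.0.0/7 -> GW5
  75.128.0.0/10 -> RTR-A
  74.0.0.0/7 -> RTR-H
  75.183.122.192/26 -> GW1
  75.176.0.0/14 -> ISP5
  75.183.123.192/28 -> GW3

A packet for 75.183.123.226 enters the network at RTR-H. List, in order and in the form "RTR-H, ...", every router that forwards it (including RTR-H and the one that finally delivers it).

RTR-H, RTR-G, RTR-A

At RTR-H: longest match for 75.183.123.226 is 75.128.0.0/10 -> RTR-G
At RTR-G: longest match for 75.183.123.226 is 75.128.0.0/10 -> RTR-A
At RTR-A: longest match for 75.183.123.226 is 75.180.0.0/14 -> directly connected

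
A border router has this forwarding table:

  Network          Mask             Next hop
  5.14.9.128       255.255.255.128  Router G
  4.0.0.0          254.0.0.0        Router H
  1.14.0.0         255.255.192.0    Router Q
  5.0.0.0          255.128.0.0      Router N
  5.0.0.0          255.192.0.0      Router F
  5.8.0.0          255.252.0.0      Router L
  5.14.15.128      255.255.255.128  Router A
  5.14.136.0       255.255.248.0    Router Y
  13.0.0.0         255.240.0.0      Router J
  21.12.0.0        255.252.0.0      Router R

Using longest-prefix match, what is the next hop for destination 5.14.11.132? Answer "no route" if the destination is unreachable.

Router F

Routes whose prefix contains 5.14.11.132:
  4.0.0.0/7 (4.0.0.0 - 5.255.255.255) -> Router H
  5.0.0.0/9 (5.0.0.0 - 5.127.255.255) -> Router N
  5.0.0.0/10 (5.0.0.0 - 5.63.255.255) -> Router F
More-specific entries that do NOT match:
  5.14.9.128/25 (5.14.9.128 - 5.14.9.255) does not contain 5.14.11.132
  5.14.15.128/25 (5.14.15.128 - 5.14.15.255) does not contain 5.14.11.132
  5.14.136.0/21 (5.14.136.0 - 5.14.143.255) does not contain 5.14.11.132
  1.14.0.0/18 (1.14.0.0 - 1.14.63.255) does not contain 5.14.11.132
  5.8.0.0/14 (5.8.0.0 - 5.11.255.255) does not contain 5.14.11.132
  21.12.0.0/14 (21.12.0.0 - 21.15.255.255) does not contain 5.14.11.132
  13.0.0.0/12 (13.0.0.0 - 13.15.255.255) does not contain 5.14.11.132
Longest matching prefix is /10 -> next hop Router F.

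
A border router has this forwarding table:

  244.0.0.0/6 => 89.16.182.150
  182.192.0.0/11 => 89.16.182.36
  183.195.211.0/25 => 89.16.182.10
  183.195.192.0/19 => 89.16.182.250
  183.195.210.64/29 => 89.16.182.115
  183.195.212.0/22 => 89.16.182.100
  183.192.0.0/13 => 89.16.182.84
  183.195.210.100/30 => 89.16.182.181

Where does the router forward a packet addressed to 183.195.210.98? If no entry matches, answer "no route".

Routes whose prefix contains 183.195.210.98:
  183.192.0.0/13 (183.192.0.0 - 183.199.255.255) -> 89.16.182.84
  183.195.192.0/19 (183.195.192.0 - 183.195.223.255) -> 89.16.182.250
More-specific entries that do NOT match:
  183.195.210.100/30 (183.195.210.100 - 183.195.210.103) does not contain 183.195.210.98
  183.195.210.64/29 (183.195.210.64 - 183.195.210.71) does not contain 183.195.210.98
  183.195.211.0/25 (183.195.211.0 - 183.195.211.127) does not contain 183.195.210.98
  183.195.212.0/22 (183.195.212.0 - 183.195.215.255) does not contain 183.195.210.98
Longest matching prefix is /19 -> next hop 89.16.182.250.

89.16.182.250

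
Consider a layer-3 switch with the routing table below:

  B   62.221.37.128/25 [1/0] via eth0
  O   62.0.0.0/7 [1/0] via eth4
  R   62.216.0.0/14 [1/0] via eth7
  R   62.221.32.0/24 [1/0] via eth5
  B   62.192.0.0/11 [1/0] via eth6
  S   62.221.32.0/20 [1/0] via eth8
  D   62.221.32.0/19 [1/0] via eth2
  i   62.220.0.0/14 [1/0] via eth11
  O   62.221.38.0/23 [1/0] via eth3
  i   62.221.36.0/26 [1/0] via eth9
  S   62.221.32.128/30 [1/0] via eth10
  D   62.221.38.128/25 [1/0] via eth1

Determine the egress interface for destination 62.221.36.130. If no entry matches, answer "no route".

eth8

Routes whose prefix contains 62.221.36.130:
  62.0.0.0/7 (62.0.0.0 - 63.255.255.255) -> eth4
  62.192.0.0/11 (62.192.0.0 - 62.223.255.255) -> eth6
  62.220.0.0/14 (62.220.0.0 - 62.223.255.255) -> eth11
  62.221.32.0/19 (62.221.32.0 - 62.221.63.255) -> eth2
  62.221.32.0/20 (62.221.32.0 - 62.221.47.255) -> eth8
More-specific entries that do NOT match:
  62.221.32.128/30 (62.221.32.128 - 62.221.32.131) does not contain 62.221.36.130
  62.221.36.0/26 (62.221.36.0 - 62.221.36.63) does not contain 62.221.36.130
  62.221.37.128/25 (62.221.37.128 - 62.221.37.255) does not contain 62.221.36.130
  62.221.38.128/25 (62.221.38.128 - 62.221.38.255) does not contain 62.221.36.130
  62.221.32.0/24 (62.221.32.0 - 62.221.32.255) does not contain 62.221.36.130
  62.221.38.0/23 (62.221.38.0 - 62.221.39.255) does not contain 62.221.36.130
Longest matching prefix is /20 -> interface eth8.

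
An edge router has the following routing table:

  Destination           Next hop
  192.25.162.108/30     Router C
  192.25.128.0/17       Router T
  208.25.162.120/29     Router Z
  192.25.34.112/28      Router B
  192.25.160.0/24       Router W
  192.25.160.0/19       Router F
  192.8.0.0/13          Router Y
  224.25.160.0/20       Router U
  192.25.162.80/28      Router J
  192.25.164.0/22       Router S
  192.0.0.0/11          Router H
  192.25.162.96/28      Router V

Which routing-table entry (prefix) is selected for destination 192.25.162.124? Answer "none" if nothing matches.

192.25.160.0/19

Entries matching 192.25.162.124:
  192.0.0.0/11 (192.0.0.0 - 192.31.255.255)
  192.25.128.0/17 (192.25.128.0 - 192.25.255.255)
  192.25.160.0/19 (192.25.160.0 - 192.25.191.255)
Most specific is 192.25.160.0/19.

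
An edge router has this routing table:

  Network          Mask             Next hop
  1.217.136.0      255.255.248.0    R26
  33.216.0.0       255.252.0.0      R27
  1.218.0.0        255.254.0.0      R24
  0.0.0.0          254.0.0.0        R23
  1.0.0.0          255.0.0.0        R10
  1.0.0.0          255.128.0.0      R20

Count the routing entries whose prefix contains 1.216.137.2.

2

Prefixes containing 1.216.137.2:
  0.0.0.0/7 (0.0.0.0 - 1.255.255.255)
  1.0.0.0/8 (1.0.0.0 - 1.255.255.255)
Total matching entries: 2.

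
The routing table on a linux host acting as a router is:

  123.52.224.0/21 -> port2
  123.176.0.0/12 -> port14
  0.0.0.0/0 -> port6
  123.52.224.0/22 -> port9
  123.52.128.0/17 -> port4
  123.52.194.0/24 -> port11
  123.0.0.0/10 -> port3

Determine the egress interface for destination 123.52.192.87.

Routes whose prefix contains 123.52.192.87:
  0.0.0.0/0 (default, matches everything) -> port6
  123.0.0.0/10 (123.0.0.0 - 123.63.255.255) -> port3
  123.52.128.0/17 (123.52.128.0 - 123.52.255.255) -> port4
More-specific entries that do NOT match:
  123.52.194.0/24 (123.52.194.0 - 123.52.194.255) does not contain 123.52.192.87
  123.52.224.0/22 (123.52.224.0 - 123.52.227.255) does not contain 123.52.192.87
  123.52.224.0/21 (123.52.224.0 - 123.52.231.255) does not contain 123.52.192.87
Longest matching prefix is /17 -> interface port4.

port4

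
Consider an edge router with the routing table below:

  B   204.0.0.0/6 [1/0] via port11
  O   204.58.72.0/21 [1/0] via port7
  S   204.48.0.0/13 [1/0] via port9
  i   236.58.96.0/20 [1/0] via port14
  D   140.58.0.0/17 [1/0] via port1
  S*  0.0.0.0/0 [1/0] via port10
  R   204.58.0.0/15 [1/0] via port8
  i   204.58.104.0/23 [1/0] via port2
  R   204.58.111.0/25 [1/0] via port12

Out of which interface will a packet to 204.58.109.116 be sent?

Routes whose prefix contains 204.58.109.116:
  0.0.0.0/0 (default, matches everything) -> port10
  204.0.0.0/6 (204.0.0.0 - 207.255.255.255) -> port11
  204.58.0.0/15 (204.58.0.0 - 204.59.255.255) -> port8
More-specific entries that do NOT match:
  204.58.111.0/25 (204.58.111.0 - 204.58.111.127) does not contain 204.58.109.116
  204.58.104.0/23 (204.58.104.0 - 204.58.105.255) does not contain 204.58.109.116
  204.58.72.0/21 (204.58.72.0 - 204.58.79.255) does not contain 204.58.109.116
  236.58.96.0/20 (236.58.96.0 - 236.58.111.255) does not contain 204.58.109.116
  140.58.0.0/17 (140.58.0.0 - 140.58.127.255) does not contain 204.58.109.116
Longest matching prefix is /15 -> interface port8.

port8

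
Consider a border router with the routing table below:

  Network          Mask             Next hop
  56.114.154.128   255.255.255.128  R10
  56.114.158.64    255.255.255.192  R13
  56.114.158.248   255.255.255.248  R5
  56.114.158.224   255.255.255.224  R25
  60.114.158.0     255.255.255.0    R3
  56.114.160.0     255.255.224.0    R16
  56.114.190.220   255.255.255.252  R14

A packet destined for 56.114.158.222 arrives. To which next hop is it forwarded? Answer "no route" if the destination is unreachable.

No entry's prefix contains 56.114.158.222; there is no default route.

no route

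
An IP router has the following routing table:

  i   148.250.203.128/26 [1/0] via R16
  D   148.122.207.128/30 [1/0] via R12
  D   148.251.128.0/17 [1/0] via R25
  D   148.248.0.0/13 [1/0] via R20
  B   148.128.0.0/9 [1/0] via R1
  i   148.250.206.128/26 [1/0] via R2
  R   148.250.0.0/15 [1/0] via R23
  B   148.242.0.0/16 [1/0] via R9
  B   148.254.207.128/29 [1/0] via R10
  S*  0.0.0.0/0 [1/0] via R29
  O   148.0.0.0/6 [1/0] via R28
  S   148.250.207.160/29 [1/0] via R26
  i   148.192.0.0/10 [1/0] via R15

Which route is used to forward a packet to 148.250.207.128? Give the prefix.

148.250.0.0/15

Entries matching 148.250.207.128:
  0.0.0.0/0 (default, matches everything)
  148.0.0.0/6 (148.0.0.0 - 151.255.255.255)
  148.128.0.0/9 (148.128.0.0 - 148.255.255.255)
  148.192.0.0/10 (148.192.0.0 - 148.255.255.255)
  148.248.0.0/13 (148.248.0.0 - 148.255.255.255)
  148.250.0.0/15 (148.250.0.0 - 148.251.255.255)
Most specific is 148.250.0.0/15.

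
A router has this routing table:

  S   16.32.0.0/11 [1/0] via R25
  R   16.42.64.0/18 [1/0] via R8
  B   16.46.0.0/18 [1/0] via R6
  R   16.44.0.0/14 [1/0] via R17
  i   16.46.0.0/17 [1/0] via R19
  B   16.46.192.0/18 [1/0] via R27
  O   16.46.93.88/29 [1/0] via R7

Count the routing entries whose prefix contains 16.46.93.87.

Prefixes containing 16.46.93.87:
  16.32.0.0/11 (16.32.0.0 - 16.63.255.255)
  16.44.0.0/14 (16.44.0.0 - 16.47.255.255)
  16.46.0.0/17 (16.46.0.0 - 16.46.127.255)
Total matching entries: 3.

3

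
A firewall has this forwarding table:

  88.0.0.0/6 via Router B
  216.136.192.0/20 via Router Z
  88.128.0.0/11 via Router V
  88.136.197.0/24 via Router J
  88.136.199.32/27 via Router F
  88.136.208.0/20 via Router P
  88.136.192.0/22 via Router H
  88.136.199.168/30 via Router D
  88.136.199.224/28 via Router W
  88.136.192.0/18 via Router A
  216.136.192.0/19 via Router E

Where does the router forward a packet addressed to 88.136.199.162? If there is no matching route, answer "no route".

Routes whose prefix contains 88.136.199.162:
  88.0.0.0/6 (88.0.0.0 - 91.255.255.255) -> Router B
  88.128.0.0/11 (88.128.0.0 - 88.159.255.255) -> Router V
  88.136.192.0/18 (88.136.192.0 - 88.136.255.255) -> Router A
More-specific entries that do NOT match:
  88.136.199.168/30 (88.136.199.168 - 88.136.199.171) does not contain 88.136.199.162
  88.136.199.224/28 (88.136.199.224 - 88.136.199.239) does not contain 88.136.199.162
  88.136.199.32/27 (88.136.199.32 - 88.136.199.63) does not contain 88.136.199.162
  88.136.197.0/24 (88.136.197.0 - 88.136.197.255) does not contain 88.136.199.162
  88.136.192.0/22 (88.136.192.0 - 88.136.195.255) does not contain 88.136.199.162
  216.136.192.0/20 (216.136.192.0 - 216.136.207.255) does not contain 88.136.199.162
  88.136.208.0/20 (88.136.208.0 - 88.136.223.255) does not contain 88.136.199.162
  216.136.192.0/19 (216.136.192.0 - 216.136.223.255) does not contain 88.136.199.162
Longest matching prefix is /18 -> next hop Router A.

Router A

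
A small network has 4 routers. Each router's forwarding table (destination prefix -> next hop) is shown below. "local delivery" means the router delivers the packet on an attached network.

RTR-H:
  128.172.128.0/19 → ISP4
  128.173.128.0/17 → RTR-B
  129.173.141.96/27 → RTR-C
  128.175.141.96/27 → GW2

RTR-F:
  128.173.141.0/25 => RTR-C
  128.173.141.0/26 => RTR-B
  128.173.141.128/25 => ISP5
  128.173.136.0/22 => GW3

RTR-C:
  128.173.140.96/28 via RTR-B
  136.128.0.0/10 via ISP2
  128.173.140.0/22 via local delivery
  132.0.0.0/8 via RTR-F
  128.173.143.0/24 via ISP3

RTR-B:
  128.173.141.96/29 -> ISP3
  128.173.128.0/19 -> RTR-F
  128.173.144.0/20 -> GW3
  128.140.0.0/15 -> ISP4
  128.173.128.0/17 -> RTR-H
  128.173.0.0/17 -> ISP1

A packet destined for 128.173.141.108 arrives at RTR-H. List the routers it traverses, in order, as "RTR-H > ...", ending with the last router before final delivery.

At RTR-H: longest match for 128.173.141.108 is 128.173.128.0/17 -> RTR-B
At RTR-B: longest match for 128.173.141.108 is 128.173.128.0/19 -> RTR-F
At RTR-F: longest match for 128.173.141.108 is 128.173.141.0/25 -> RTR-C
At RTR-C: longest match for 128.173.141.108 is 128.173.140.0/22 -> local delivery

RTR-H > RTR-B > RTR-F > RTR-C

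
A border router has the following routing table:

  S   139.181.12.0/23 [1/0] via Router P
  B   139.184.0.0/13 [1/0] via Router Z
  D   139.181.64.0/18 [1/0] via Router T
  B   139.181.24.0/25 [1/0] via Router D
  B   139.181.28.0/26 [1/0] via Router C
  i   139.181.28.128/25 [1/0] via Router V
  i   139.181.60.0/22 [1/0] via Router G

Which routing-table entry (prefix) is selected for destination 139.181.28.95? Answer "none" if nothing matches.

none

139.181.28.95 is outside every listed prefix and there is no default route.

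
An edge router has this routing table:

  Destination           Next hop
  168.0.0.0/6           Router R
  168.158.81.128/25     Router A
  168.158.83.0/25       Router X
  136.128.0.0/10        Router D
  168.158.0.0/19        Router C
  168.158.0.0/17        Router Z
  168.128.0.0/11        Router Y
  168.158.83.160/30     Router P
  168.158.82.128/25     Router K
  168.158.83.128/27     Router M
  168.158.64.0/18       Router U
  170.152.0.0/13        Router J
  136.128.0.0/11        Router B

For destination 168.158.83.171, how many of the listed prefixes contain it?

4

Prefixes containing 168.158.83.171:
  168.0.0.0/6 (168.0.0.0 - 171.255.255.255)
  168.128.0.0/11 (168.128.0.0 - 168.159.255.255)
  168.158.0.0/17 (168.158.0.0 - 168.158.127.255)
  168.158.64.0/18 (168.158.64.0 - 168.158.127.255)
Total matching entries: 4.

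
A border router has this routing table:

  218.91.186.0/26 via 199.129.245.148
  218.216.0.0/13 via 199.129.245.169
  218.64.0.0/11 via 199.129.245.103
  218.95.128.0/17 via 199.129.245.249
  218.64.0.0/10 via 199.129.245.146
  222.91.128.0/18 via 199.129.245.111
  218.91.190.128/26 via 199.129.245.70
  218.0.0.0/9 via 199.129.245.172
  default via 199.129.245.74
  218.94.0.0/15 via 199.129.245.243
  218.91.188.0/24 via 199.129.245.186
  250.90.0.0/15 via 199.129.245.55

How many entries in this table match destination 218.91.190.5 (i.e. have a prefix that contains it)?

Prefixes containing 218.91.190.5:
  0.0.0.0/0 (default, matches everything)
  218.0.0.0/9 (218.0.0.0 - 218.127.255.255)
  218.64.0.0/10 (218.64.0.0 - 218.127.255.255)
  218.64.0.0/11 (218.64.0.0 - 218.95.255.255)
Total matching entries: 4.

4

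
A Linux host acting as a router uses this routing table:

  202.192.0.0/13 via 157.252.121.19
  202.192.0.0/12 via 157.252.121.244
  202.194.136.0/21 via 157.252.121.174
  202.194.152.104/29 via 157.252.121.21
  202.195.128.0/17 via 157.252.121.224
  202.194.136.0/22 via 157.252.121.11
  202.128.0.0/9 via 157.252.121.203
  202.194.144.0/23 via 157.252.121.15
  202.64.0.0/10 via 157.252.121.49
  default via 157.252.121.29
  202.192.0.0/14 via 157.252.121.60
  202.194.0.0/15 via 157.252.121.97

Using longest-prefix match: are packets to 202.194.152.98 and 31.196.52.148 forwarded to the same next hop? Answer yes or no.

202.194.152.98: longest match 202.194.0.0/15 -> 157.252.121.97
31.196.52.148: longest match 0.0.0.0/0 -> 157.252.121.29

no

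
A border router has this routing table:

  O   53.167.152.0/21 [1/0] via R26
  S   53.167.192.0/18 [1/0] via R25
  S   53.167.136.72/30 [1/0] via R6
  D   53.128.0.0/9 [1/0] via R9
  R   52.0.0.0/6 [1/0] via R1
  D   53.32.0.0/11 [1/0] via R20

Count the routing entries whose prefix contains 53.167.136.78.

Prefixes containing 53.167.136.78:
  52.0.0.0/6 (52.0.0.0 - 55.255.255.255)
  53.128.0.0/9 (53.128.0.0 - 53.255.255.255)
Total matching entries: 2.

2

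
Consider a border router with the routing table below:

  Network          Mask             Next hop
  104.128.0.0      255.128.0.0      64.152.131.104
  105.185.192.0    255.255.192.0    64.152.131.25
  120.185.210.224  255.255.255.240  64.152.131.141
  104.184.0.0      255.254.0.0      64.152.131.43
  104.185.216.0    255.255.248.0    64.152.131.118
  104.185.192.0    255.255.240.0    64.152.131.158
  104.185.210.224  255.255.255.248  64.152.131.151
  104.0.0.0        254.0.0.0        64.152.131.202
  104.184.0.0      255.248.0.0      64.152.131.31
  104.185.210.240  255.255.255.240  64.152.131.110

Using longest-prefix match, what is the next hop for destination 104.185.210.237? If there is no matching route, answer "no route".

64.152.131.43

Routes whose prefix contains 104.185.210.237:
  104.0.0.0/7 (104.0.0.0 - 105.255.255.255) -> 64.152.131.202
  104.128.0.0/9 (104.128.0.0 - 104.255.255.255) -> 64.152.131.104
  104.184.0.0/13 (104.184.0.0 - 104.191.255.255) -> 64.152.131.31
  104.184.0.0/15 (104.184.0.0 - 104.185.255.255) -> 64.152.131.43
More-specific entries that do NOT match:
  104.185.210.224/29 (104.185.210.224 - 104.185.210.231) does not contain 104.185.210.237
  120.185.210.224/28 (120.185.210.224 - 120.185.210.239) does not contain 104.185.210.237
  104.185.210.240/28 (104.185.210.240 - 104.185.210.255) does not contain 104.185.210.237
  104.185.216.0/21 (104.185.216.0 - 104.185.223.255) does not contain 104.185.210.237
  104.185.192.0/20 (104.185.192.0 - 104.185.207.255) does not contain 104.185.210.237
  105.185.192.0/18 (105.185.192.0 - 105.185.255.255) does not contain 104.185.210.237
Longest matching prefix is /15 -> next hop 64.152.131.43.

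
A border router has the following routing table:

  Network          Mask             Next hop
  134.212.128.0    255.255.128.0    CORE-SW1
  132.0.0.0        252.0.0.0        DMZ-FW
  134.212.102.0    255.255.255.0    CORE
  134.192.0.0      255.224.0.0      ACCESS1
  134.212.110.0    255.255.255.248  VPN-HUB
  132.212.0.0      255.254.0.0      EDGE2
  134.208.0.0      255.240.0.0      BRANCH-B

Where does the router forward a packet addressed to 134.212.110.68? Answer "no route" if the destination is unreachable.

BRANCH-B

Routes whose prefix contains 134.212.110.68:
  132.0.0.0/6 (132.0.0.0 - 135.255.255.255) -> DMZ-FW
  134.192.0.0/11 (134.192.0.0 - 134.223.255.255) -> ACCESS1
  134.208.0.0/12 (134.208.0.0 - 134.223.255.255) -> BRANCH-B
More-specific entries that do NOT match:
  134.212.110.0/29 (134.212.110.0 - 134.212.110.7) does not contain 134.212.110.68
  134.212.102.0/24 (134.212.102.0 - 134.212.102.255) does not contain 134.212.110.68
  134.212.128.0/17 (134.212.128.0 - 134.212.255.255) does not contain 134.212.110.68
  132.212.0.0/15 (132.212.0.0 - 132.213.255.255) does not contain 134.212.110.68
Longest matching prefix is /12 -> next hop BRANCH-B.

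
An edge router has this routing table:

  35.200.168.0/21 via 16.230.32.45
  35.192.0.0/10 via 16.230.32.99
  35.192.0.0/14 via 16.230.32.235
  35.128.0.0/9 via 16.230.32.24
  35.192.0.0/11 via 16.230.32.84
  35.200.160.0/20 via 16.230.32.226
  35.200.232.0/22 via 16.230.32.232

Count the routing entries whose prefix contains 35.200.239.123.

3

Prefixes containing 35.200.239.123:
  35.128.0.0/9 (35.128.0.0 - 35.255.255.255)
  35.192.0.0/10 (35.192.0.0 - 35.255.255.255)
  35.192.0.0/11 (35.192.0.0 - 35.223.255.255)
Total matching entries: 3.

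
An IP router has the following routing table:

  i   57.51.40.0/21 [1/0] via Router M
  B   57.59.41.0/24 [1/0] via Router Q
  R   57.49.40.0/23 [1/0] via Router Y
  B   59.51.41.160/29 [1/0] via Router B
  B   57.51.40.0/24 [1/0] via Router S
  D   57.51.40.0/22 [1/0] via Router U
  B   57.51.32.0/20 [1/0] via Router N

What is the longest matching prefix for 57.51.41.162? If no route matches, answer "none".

57.51.40.0/22

Entries matching 57.51.41.162:
  57.51.32.0/20 (57.51.32.0 - 57.51.47.255)
  57.51.40.0/21 (57.51.40.0 - 57.51.47.255)
  57.51.40.0/22 (57.51.40.0 - 57.51.43.255)
Most specific is 57.51.40.0/22.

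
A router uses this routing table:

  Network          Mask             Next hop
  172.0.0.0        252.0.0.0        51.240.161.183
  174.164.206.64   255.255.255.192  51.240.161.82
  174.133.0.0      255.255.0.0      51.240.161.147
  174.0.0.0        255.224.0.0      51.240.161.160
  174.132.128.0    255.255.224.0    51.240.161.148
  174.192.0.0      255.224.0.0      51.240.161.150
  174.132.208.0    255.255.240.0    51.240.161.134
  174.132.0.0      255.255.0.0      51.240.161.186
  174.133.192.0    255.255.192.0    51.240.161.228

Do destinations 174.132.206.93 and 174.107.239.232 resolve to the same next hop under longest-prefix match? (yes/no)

174.132.206.93: longest match 174.132.0.0/16 -> 51.240.161.186
174.107.239.232: longest match 172.0.0.0/6 -> 51.240.161.183

no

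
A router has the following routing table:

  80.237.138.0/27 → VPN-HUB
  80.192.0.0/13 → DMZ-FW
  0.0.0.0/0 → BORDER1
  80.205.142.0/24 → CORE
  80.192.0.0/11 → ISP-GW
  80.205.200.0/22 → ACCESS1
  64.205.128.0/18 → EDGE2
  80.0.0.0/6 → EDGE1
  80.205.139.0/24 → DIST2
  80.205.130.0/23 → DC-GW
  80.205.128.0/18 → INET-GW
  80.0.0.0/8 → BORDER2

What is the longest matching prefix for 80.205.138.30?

80.205.128.0/18

Entries matching 80.205.138.30:
  0.0.0.0/0 (default, matches everything)
  80.0.0.0/6 (80.0.0.0 - 83.255.255.255)
  80.0.0.0/8 (80.0.0.0 - 80.255.255.255)
  80.192.0.0/11 (80.192.0.0 - 80.223.255.255)
  80.205.128.0/18 (80.205.128.0 - 80.205.191.255)
Most specific is 80.205.128.0/18.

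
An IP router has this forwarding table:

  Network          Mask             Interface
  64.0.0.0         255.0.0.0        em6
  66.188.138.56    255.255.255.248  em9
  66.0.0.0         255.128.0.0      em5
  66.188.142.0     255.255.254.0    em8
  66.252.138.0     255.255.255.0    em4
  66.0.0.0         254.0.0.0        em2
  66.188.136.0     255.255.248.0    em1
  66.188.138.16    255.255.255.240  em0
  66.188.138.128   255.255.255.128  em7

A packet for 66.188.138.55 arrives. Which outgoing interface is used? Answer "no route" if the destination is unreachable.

Routes whose prefix contains 66.188.138.55:
  66.0.0.0/7 (66.0.0.0 - 67.255.255.255) -> em2
  66.188.136.0/21 (66.188.136.0 - 66.188.143.255) -> em1
More-specific entries that do NOT match:
  66.188.138.56/29 (66.188.138.56 - 66.188.138.63) does not contain 66.188.138.55
  66.188.138.16/28 (66.188.138.16 - 66.188.138.31) does not contain 66.188.138.55
  66.188.138.128/25 (66.188.138.128 - 66.188.138.255) does not contain 66.188.138.55
  66.252.138.0/24 (66.252.138.0 - 66.252.138.255) does not contain 66.188.138.55
  66.188.142.0/23 (66.188.142.0 - 66.188.143.255) does not contain 66.188.138.55
Longest matching prefix is /21 -> interface em1.

em1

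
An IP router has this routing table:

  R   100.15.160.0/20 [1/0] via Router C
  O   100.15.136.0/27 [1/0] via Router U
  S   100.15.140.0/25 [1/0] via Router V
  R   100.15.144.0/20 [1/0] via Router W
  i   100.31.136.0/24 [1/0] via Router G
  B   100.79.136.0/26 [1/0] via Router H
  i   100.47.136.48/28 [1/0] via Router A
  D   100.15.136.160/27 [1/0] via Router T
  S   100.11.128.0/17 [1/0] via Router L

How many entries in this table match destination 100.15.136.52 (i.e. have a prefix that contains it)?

No listed prefix contains 100.15.136.52.
Total matching entries: 0.

0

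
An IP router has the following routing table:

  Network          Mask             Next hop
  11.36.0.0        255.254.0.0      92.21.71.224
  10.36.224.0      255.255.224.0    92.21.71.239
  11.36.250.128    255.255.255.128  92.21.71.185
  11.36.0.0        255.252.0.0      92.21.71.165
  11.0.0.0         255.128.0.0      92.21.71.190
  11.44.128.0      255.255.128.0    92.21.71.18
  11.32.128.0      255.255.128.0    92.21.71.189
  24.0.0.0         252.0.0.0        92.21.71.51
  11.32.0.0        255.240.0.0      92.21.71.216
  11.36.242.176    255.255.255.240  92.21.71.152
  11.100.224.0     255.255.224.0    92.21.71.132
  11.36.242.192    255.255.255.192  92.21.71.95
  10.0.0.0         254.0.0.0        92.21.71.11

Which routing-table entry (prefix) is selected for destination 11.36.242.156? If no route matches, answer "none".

11.36.0.0/15

Entries matching 11.36.242.156:
  10.0.0.0/7 (10.0.0.0 - 11.255.255.255)
  11.0.0.0/9 (11.0.0.0 - 11.127.255.255)
  11.32.0.0/12 (11.32.0.0 - 11.47.255.255)
  11.36.0.0/14 (11.36.0.0 - 11.39.255.255)
  11.36.0.0/15 (11.36.0.0 - 11.37.255.255)
Most specific is 11.36.0.0/15.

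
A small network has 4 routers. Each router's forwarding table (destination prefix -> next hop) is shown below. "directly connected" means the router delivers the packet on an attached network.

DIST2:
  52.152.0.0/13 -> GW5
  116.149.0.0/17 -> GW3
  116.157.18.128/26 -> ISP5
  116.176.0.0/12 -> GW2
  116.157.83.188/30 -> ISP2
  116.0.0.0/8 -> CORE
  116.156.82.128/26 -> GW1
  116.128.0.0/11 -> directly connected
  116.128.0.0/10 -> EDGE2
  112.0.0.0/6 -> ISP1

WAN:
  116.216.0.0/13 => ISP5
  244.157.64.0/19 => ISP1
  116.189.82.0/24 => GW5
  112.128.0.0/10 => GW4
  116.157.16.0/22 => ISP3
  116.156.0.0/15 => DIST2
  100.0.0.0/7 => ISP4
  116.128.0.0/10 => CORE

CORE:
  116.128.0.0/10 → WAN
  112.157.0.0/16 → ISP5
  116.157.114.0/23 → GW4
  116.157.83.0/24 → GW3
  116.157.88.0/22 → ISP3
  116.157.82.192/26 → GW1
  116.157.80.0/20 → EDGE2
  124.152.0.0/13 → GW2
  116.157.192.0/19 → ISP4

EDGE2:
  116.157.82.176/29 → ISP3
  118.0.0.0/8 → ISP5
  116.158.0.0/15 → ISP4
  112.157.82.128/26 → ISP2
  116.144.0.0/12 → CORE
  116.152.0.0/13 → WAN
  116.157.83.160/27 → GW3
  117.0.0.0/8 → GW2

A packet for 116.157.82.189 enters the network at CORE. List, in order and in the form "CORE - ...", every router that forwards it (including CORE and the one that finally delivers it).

CORE - EDGE2 - WAN - DIST2

At CORE: longest match for 116.157.82.189 is 116.157.80.0/20 -> EDGE2
At EDGE2: longest match for 116.157.82.189 is 116.152.0.0/13 -> WAN
At WAN: longest match for 116.157.82.189 is 116.156.0.0/15 -> DIST2
At DIST2: longest match for 116.157.82.189 is 116.128.0.0/11 -> directly connected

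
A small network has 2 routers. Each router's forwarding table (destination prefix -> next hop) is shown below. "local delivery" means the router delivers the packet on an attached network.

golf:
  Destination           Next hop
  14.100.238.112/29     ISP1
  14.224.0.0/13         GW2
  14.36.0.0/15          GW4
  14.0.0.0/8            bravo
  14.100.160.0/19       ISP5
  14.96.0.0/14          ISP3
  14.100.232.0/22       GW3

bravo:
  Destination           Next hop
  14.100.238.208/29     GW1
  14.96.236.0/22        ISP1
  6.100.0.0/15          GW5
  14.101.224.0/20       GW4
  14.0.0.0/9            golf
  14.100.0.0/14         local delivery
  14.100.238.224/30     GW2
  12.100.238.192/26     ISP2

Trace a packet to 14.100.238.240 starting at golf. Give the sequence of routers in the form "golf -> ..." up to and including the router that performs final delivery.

golf -> bravo

At golf: longest match for 14.100.238.240 is 14.0.0.0/8 -> bravo
At bravo: longest match for 14.100.238.240 is 14.100.0.0/14 -> local delivery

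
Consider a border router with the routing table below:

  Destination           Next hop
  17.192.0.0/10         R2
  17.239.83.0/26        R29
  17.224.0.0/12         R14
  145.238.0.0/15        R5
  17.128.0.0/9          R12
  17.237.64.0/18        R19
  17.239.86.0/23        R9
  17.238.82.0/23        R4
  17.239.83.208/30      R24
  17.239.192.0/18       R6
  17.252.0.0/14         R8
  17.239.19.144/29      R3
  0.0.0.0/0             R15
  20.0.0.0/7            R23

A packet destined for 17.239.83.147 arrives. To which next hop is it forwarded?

Routes whose prefix contains 17.239.83.147:
  0.0.0.0/0 (default, matches everything) -> R15
  17.128.0.0/9 (17.128.0.0 - 17.255.255.255) -> R12
  17.192.0.0/10 (17.192.0.0 - 17.255.255.255) -> R2
  17.224.0.0/12 (17.224.0.0 - 17.239.255.255) -> R14
More-specific entries that do NOT match:
  17.239.83.208/30 (17.239.83.208 - 17.239.83.211) does not contain 17.239.83.147
  17.239.19.144/29 (17.239.19.144 - 17.239.19.151) does not contain 17.239.83.147
  17.239.83.0/26 (17.239.83.0 - 17.239.83.63) does not contain 17.239.83.147
  17.239.86.0/23 (17.239.86.0 - 17.239.87.255) does not contain 17.239.83.147
  17.238.82.0/23 (17.238.82.0 - 17.238.83.255) does not contain 17.239.83.147
  17.237.64.0/18 (17.237.64.0 - 17.237.127.255) does not contain 17.239.83.147
  17.239.192.0/18 (17.239.192.0 - 17.239.255.255) does not contain 17.239.83.147
  145.238.0.0/15 (145.238.0.0 - 145.239.255.255) does not contain 17.239.83.147
  17.252.0.0/14 (17.252.0.0 - 17.255.255.255) does not contain 17.239.83.147
Longest matching prefix is /12 -> next hop R14.

R14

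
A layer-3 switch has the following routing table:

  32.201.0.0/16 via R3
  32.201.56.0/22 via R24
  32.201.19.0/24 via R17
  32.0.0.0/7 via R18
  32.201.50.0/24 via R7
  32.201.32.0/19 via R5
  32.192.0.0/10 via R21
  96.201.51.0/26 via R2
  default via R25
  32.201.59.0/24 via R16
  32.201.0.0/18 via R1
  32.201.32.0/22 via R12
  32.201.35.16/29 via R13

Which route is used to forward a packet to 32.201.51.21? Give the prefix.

Entries matching 32.201.51.21:
  0.0.0.0/0 (default, matches everything)
  32.0.0.0/7 (32.0.0.0 - 33.255.255.255)
  32.192.0.0/10 (32.192.0.0 - 32.255.255.255)
  32.201.0.0/16 (32.201.0.0 - 32.201.255.255)
  32.201.0.0/18 (32.201.0.0 - 32.201.63.255)
  32.201.32.0/19 (32.201.32.0 - 32.201.63.255)
Most specific is 32.201.32.0/19.

32.201.32.0/19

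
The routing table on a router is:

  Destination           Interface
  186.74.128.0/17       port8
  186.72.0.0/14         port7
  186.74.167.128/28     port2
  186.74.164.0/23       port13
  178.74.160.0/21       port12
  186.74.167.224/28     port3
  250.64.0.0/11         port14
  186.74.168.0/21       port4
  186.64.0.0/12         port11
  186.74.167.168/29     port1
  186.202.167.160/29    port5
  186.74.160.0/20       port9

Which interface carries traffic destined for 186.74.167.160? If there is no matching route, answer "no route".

Routes whose prefix contains 186.74.167.160:
  186.64.0.0/12 (186.64.0.0 - 186.79.255.255) -> port11
  186.72.0.0/14 (186.72.0.0 - 186.75.255.255) -> port7
  186.74.128.0/17 (186.74.128.0 - 186.74.255.255) -> port8
  186.74.160.0/20 (186.74.160.0 - 186.74.175.255) -> port9
More-specific entries that do NOT match:
  186.74.167.168/29 (186.74.167.168 - 186.74.167.175) does not contain 186.74.167.160
  186.202.167.160/29 (186.202.167.160 - 186.202.167.167) does not contain 186.74.167.160
  186.74.167.128/28 (186.74.167.128 - 186.74.167.143) does not contain 186.74.167.160
  186.74.167.224/28 (186.74.167.224 - 186.74.167.239) does not contain 186.74.167.160
  186.74.164.0/23 (186.74.164.0 - 186.74.165.255) does not contain 186.74.167.160
  178.74.160.0/21 (178.74.160.0 - 178.74.167.255) does not contain 186.74.167.160
  186.74.168.0/21 (186.74.168.0 - 186.74.175.255) does not contain 186.74.167.160
Longest matching prefix is /20 -> interface port9.

port9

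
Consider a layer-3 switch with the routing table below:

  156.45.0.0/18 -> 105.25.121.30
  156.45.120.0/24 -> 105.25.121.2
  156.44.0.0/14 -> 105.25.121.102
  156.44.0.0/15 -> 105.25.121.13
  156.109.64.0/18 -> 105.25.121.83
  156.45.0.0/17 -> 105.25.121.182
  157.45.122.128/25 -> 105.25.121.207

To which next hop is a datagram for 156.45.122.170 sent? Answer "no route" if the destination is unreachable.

105.25.121.182

Routes whose prefix contains 156.45.122.170:
  156.44.0.0/14 (156.44.0.0 - 156.47.255.255) -> 105.25.121.102
  156.44.0.0/15 (156.44.0.0 - 156.45.255.255) -> 105.25.121.13
  156.45.0.0/17 (156.45.0.0 - 156.45.127.255) -> 105.25.121.182
More-specific entries that do NOT match:
  157.45.122.128/25 (157.45.122.128 - 157.45.122.255) does not contain 156.45.122.170
  156.45.120.0/24 (156.45.120.0 - 156.45.120.255) does not contain 156.45.122.170
  156.45.0.0/18 (156.45.0.0 - 156.45.63.255) does not contain 156.45.122.170
  156.109.64.0/18 (156.109.64.0 - 156.109.127.255) does not contain 156.45.122.170
Longest matching prefix is /17 -> next hop 105.25.121.182.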